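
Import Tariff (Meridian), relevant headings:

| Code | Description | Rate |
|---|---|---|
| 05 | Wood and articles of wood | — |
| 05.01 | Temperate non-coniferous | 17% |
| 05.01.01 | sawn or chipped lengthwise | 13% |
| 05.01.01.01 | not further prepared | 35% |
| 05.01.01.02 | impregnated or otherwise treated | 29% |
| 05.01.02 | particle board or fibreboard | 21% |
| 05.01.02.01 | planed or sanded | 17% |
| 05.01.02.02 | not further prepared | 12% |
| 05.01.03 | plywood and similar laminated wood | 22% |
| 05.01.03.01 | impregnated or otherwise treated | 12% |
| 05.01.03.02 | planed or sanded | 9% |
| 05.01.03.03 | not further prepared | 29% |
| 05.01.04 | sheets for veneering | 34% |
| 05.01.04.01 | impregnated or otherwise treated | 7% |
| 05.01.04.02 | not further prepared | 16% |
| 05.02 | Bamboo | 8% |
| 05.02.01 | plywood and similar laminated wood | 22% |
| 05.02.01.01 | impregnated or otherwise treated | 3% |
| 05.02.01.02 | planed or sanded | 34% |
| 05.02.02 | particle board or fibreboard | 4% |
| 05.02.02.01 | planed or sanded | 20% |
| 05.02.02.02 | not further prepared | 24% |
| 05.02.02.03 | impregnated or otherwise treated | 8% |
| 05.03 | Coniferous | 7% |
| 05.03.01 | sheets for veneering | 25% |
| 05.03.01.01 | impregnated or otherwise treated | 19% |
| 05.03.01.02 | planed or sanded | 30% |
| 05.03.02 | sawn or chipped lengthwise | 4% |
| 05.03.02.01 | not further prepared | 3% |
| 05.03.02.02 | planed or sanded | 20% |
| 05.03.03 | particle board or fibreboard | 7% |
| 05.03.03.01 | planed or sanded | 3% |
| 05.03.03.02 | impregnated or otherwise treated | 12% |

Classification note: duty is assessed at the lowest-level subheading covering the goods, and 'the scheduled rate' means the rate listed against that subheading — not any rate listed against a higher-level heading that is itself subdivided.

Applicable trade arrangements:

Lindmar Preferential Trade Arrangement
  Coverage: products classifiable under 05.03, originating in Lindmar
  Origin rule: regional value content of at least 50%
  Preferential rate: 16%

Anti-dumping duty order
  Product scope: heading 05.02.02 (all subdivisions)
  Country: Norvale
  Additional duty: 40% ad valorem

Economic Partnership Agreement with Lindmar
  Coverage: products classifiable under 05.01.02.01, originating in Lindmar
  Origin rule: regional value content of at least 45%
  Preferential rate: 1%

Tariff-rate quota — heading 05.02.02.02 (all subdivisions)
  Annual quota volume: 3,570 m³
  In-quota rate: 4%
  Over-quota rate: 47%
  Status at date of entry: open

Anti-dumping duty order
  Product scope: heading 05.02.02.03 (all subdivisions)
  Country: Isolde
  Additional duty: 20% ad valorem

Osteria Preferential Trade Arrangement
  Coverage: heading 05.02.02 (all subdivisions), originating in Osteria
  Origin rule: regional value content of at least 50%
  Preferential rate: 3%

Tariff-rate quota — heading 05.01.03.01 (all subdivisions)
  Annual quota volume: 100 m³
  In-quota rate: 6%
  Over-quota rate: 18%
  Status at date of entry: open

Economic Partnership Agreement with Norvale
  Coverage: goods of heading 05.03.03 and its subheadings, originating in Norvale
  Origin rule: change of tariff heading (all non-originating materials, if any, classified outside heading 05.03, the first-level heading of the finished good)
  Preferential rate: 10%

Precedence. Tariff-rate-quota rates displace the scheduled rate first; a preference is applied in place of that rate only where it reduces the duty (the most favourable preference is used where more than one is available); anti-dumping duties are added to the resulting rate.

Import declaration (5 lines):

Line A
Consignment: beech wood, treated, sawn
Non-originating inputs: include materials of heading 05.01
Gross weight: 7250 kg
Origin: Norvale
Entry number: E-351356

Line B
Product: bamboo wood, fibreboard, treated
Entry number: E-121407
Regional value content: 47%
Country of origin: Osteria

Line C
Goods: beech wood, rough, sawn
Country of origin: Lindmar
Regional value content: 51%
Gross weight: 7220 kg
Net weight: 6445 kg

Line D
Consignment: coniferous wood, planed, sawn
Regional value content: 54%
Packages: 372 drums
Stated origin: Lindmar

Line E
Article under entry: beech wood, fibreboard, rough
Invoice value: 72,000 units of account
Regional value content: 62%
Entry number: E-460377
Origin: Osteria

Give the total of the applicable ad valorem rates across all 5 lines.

100%

Line A: beech → 05.01; sawn → 05.01.01; treated → 05.01.01.02. Scheduled 29%. Norvale agreement on 05.03.03: 05.01.01.02 not covered. → 29%.
Line B: bamboo → 05.02; fibreboard → 05.02.02; treated → 05.02.02.03. Scheduled 8%. Osteria agreement on 05.02.02: RVC < 50%. → 8%.
Line C: beech → 05.01; sawn → 05.01.01; rough → 05.01.01.01. Scheduled 35%. Lindmar agreement on 05.03: 05.01.01.01 not covered; Lindmar agreement on 05.01.02.01: 05.01.01.01 not covered. → 35%.
Line D: coniferous → 05.03; sawn → 05.03.02; planed → 05.03.02.02. Scheduled 20%. Lindmar agreement on 05.03: RVC ≥ 50% → 16% available; Lindmar agreement on 05.01.02.01: 05.03.02.02 not covered; preferential 16%. → 16%.
Line E: beech → 05.01; fibreboard → 05.01.02; rough → 05.01.02.02. Scheduled 12%. Osteria agreement on 05.02.02: 05.01.02.02 not covered. → 12%.
Sum: 29% + 8% + 35% + 16% + 12% = 100%.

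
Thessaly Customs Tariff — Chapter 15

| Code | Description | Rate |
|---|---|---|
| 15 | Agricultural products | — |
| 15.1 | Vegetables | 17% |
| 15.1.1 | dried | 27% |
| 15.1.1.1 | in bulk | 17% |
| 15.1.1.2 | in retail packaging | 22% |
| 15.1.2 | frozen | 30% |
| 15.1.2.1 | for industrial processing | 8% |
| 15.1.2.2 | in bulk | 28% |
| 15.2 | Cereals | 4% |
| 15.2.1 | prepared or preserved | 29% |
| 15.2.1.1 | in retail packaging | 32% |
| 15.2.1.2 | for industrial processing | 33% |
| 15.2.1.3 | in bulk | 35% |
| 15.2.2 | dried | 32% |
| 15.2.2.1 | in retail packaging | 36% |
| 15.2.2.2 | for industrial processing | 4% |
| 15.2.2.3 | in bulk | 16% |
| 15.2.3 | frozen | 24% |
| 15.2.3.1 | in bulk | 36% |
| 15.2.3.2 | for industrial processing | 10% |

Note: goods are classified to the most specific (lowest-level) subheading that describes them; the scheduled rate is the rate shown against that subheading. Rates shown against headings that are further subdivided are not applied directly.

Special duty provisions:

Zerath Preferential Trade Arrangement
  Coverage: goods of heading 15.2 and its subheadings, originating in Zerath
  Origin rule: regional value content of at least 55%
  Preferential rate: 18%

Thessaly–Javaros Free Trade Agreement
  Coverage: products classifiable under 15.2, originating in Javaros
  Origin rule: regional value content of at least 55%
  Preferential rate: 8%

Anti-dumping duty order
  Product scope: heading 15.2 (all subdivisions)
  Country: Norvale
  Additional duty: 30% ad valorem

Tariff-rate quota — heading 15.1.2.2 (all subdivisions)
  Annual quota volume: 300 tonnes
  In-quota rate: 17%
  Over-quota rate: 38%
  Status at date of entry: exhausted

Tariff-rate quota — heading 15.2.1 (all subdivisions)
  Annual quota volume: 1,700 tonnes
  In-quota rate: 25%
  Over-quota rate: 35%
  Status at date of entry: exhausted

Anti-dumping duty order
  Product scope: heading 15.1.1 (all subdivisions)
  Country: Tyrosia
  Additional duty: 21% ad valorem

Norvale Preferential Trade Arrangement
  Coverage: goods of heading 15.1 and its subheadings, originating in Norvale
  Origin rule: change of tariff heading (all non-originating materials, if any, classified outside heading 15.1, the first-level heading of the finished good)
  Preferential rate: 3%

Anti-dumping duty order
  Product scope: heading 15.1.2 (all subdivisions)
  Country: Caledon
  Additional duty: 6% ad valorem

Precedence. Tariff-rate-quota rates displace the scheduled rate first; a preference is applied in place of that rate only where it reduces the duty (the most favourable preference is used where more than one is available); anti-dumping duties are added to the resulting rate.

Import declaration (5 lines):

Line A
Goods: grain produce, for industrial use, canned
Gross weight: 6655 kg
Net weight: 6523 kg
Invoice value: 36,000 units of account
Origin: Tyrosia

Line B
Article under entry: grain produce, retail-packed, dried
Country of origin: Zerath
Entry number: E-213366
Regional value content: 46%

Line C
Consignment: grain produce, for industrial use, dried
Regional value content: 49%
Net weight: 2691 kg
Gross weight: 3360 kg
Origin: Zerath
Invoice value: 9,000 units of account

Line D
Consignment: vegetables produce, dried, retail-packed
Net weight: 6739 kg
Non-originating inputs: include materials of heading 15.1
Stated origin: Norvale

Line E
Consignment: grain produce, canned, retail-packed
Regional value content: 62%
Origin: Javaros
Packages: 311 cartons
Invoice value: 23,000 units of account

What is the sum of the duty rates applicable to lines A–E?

105%

Line A: grain → 15.2; canned → 15.2.1; for industrial use → 15.2.1.2. Scheduled 33%. quota on 15.2.1 exhausted → over-quota 35%. → 35%.
Line B: grain → 15.2; dried → 15.2.2; retail-packed → 15.2.2.1. Scheduled 36%. Zerath agreement on 15.2: RVC < 55%. → 36%.
Line C: grain → 15.2; dried → 15.2.2; for industrial use → 15.2.2.2. Scheduled 4%. Zerath agreement on 15.2: RVC < 55%. → 4%.
Line D: vegetables → 15.1; dried → 15.1.1; retail-packed → 15.1.1.2. Scheduled 22%. Norvale agreement on 15.1: CTH not met. → 22%.
Line E: grain → 15.2; canned → 15.2.1; retail-packed → 15.2.1.1. Scheduled 32%. quota on 15.2.1 exhausted → over-quota 35%; Javaros agreement on 15.2: RVC ≥ 55% → 8% available; preferential 8%. → 8%.
Sum: 35% + 36% + 4% + 22% + 8% = 105%.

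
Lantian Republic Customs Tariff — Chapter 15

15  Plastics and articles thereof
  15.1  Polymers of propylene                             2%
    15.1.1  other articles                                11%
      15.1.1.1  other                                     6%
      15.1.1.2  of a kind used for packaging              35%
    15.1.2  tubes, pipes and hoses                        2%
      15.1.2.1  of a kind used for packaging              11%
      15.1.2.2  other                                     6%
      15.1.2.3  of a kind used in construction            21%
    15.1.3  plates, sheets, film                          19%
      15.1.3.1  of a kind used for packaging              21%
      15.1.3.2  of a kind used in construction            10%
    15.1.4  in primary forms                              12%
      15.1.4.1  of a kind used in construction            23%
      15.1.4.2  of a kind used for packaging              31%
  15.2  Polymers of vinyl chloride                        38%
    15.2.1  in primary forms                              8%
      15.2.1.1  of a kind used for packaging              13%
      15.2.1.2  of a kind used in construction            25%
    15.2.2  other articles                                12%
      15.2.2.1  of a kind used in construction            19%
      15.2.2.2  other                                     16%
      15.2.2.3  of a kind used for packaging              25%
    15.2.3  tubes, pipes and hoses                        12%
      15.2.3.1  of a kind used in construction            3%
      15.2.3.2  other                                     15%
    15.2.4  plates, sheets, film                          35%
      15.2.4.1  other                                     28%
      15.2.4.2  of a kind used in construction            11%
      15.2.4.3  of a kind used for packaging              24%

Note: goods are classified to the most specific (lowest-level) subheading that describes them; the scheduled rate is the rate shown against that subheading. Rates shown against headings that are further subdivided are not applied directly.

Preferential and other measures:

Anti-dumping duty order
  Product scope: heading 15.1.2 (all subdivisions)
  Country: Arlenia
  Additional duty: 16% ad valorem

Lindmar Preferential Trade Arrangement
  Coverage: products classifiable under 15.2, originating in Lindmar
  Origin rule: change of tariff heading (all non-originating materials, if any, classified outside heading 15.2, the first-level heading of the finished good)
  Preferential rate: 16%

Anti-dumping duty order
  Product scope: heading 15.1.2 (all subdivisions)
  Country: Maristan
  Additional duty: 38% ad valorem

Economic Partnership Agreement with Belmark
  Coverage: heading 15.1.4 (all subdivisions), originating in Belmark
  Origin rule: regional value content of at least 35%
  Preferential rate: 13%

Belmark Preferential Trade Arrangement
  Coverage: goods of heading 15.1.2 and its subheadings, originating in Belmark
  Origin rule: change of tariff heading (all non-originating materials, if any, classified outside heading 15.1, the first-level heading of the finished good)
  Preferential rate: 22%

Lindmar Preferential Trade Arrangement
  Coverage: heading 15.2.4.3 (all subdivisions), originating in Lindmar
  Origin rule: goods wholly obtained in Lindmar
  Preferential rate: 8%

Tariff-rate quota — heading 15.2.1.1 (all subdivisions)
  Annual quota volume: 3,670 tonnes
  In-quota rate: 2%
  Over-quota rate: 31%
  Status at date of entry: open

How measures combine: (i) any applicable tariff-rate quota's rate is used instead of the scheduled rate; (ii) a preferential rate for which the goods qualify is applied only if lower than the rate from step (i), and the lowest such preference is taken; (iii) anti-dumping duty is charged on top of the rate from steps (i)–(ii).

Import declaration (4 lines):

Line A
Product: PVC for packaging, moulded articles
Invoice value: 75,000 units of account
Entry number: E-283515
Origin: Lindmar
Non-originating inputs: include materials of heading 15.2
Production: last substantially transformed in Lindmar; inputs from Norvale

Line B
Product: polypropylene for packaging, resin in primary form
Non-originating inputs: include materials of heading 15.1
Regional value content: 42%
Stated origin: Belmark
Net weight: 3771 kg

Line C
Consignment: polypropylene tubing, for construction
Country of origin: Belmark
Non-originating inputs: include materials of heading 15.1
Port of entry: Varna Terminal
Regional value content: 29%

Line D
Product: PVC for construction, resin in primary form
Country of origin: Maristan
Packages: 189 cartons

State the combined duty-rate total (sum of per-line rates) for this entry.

84%

Line A: PVC → 15.2; moulded articles → 15.2.2; for packaging → 15.2.2.3. Scheduled 25%. Lindmar agreement on 15.2: CTH not met; Lindmar agreement on 15.2.4.3: 15.2.2.3 not covered. → 25%.
Line B: polypropylene → 15.1; resin in primary form → 15.1.4; for packaging → 15.1.4.2. Scheduled 31%. Belmark agreement on 15.1.4: RVC ≥ 35% → 13% available; Belmark agreement on 15.1.2: 15.1.4.2 not covered; preferential 13%. → 13%.
Line C: polypropylene → 15.1; tubing → 15.1.2; for construction → 15.1.2.3. Scheduled 21%. Belmark agreement on 15.1.4: 15.1.2.3 not covered; Belmark agreement on 15.1.2: CTH not met. → 21%.
Line D: PVC → 15.2; resin in primary form → 15.2.1; for construction → 15.2.1.2. Scheduled 25%. No special measure applies. → 25%.
Sum: 25% + 13% + 21% + 25% = 84%.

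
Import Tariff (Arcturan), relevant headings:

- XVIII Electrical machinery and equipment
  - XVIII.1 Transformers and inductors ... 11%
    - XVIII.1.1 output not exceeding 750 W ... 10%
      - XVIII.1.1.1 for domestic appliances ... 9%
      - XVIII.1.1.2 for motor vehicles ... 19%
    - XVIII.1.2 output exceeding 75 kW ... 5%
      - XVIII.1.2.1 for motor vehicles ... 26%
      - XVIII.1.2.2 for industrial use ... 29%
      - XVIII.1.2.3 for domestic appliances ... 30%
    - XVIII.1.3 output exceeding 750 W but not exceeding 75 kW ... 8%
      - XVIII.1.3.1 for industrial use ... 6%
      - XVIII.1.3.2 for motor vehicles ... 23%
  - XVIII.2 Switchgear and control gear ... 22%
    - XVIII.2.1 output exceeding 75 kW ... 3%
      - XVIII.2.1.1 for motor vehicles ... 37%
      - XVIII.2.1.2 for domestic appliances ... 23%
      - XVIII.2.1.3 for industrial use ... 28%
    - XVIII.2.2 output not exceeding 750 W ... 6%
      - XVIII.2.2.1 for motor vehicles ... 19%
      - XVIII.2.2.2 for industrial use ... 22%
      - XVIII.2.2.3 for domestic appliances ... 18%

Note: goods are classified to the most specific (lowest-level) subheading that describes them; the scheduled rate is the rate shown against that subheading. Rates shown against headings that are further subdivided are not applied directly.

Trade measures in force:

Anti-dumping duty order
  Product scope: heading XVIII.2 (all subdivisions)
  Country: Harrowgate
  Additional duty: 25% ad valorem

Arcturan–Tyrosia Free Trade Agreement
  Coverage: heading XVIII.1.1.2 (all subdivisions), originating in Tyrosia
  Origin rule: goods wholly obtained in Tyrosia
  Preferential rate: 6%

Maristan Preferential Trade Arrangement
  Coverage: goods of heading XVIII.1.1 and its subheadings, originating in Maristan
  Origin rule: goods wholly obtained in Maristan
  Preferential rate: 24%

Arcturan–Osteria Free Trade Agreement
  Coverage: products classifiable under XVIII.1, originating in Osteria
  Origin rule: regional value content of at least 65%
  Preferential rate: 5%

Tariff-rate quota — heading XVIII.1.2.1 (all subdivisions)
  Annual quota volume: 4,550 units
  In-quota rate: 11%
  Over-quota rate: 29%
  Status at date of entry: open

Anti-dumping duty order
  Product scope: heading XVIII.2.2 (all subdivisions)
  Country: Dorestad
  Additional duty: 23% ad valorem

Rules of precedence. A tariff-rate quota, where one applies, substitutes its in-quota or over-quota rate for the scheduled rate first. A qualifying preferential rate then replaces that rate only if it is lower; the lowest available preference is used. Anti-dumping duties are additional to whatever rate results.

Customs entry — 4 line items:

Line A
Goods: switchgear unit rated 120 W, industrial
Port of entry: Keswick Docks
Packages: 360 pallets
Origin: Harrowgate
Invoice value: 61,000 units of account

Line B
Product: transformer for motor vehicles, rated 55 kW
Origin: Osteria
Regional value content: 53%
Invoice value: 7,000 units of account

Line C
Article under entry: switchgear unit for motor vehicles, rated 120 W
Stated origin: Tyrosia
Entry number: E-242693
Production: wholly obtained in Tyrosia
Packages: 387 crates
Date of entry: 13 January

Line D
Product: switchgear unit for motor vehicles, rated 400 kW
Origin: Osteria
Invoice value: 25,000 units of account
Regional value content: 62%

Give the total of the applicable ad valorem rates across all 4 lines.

Line A: switchgear unit → XVIII.2; rated 120 W → XVIII.2.2; industrial → XVIII.2.2.2. Scheduled 22%. anti-dumping (Harrowgate, XVIII.2): +25%; total 22% + 25% = 47%. → 47%.
Line B: transformer → XVIII.1; rated 55 kW → XVIII.1.3; for motor vehicles → XVIII.1.3.2. Scheduled 23%. Osteria agreement on XVIII.1: RVC < 65%. → 23%.
Line C: switchgear unit → XVIII.2; rated 120 W → XVIII.2.2; for motor vehicles → XVIII.2.2.1. Scheduled 19%. Tyrosia agreement on XVIII.1.1.2: XVIII.2.2.1 not covered. → 19%.
Line D: switchgear unit → XVIII.2; rated 400 kW → XVIII.2.1; for motor vehicles → XVIII.2.1.1. Scheduled 37%. Osteria agreement on XVIII.1: XVIII.2.1.1 not covered. → 37%.
Sum: 47% + 23% + 19% + 37% = 126%.

126%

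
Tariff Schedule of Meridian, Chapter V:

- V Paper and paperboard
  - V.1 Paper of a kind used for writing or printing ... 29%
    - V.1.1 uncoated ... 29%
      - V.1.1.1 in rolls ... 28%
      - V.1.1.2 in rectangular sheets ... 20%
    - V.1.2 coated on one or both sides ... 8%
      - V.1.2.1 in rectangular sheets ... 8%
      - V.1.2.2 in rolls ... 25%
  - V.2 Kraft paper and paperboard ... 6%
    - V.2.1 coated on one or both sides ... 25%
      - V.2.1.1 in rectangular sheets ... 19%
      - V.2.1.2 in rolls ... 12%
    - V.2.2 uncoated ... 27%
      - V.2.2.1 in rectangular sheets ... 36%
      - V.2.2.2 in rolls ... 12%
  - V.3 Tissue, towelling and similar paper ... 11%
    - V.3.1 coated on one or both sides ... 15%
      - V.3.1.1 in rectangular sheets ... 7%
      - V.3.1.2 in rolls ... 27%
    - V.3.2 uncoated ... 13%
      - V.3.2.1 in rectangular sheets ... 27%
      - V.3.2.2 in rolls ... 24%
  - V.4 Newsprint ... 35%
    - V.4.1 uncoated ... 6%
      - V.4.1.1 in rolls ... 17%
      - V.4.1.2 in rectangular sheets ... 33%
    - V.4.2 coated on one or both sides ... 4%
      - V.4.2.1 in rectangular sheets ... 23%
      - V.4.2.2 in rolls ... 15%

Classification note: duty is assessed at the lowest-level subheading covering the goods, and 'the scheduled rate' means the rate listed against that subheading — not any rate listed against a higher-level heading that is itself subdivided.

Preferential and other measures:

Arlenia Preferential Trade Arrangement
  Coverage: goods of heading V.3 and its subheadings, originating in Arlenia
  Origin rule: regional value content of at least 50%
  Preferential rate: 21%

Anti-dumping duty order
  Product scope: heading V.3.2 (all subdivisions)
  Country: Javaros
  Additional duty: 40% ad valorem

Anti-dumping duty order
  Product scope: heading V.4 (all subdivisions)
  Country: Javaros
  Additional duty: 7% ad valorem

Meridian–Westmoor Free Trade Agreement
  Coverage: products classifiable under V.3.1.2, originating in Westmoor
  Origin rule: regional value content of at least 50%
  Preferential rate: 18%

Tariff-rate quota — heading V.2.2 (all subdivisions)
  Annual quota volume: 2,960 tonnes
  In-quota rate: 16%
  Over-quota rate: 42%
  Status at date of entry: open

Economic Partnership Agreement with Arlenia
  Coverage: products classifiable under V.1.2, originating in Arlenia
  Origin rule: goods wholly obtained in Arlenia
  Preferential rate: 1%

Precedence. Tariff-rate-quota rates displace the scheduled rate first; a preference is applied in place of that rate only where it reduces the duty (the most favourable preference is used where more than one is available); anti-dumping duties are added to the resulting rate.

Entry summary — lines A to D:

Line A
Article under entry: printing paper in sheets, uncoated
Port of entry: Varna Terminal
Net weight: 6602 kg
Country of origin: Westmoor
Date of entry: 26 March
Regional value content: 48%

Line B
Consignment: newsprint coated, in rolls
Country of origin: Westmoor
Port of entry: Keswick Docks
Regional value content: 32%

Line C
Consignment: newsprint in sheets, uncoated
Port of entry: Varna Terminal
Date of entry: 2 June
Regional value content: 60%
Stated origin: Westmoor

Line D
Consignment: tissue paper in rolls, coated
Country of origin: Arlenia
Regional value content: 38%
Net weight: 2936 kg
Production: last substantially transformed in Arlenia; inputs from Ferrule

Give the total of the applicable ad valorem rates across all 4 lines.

95%

Line A: printing paper → V.1; uncoated → V.1.1; in sheets → V.1.1.2. Scheduled 20%. Westmoor agreement on V.3.1.2: V.1.1.2 not covered. → 20%.
Line B: newsprint → V.4; coated → V.4.2; in rolls → V.4.2.2. Scheduled 15%. Westmoor agreement on V.3.1.2: V.4.2.2 not covered. → 15%.
Line C: newsprint → V.4; uncoated → V.4.1; in sheets → V.4.1.2. Scheduled 33%. Westmoor agreement on V.3.1.2: V.4.1.2 not covered. → 33%.
Line D: tissue paper → V.3; coated → V.3.1; in rolls → V.3.1.2. Scheduled 27%. Arlenia agreement on V.3: RVC < 50%; Arlenia agreement on V.1.2: V.3.1.2 not covered. → 27%.
Sum: 20% + 15% + 33% + 27% = 95%.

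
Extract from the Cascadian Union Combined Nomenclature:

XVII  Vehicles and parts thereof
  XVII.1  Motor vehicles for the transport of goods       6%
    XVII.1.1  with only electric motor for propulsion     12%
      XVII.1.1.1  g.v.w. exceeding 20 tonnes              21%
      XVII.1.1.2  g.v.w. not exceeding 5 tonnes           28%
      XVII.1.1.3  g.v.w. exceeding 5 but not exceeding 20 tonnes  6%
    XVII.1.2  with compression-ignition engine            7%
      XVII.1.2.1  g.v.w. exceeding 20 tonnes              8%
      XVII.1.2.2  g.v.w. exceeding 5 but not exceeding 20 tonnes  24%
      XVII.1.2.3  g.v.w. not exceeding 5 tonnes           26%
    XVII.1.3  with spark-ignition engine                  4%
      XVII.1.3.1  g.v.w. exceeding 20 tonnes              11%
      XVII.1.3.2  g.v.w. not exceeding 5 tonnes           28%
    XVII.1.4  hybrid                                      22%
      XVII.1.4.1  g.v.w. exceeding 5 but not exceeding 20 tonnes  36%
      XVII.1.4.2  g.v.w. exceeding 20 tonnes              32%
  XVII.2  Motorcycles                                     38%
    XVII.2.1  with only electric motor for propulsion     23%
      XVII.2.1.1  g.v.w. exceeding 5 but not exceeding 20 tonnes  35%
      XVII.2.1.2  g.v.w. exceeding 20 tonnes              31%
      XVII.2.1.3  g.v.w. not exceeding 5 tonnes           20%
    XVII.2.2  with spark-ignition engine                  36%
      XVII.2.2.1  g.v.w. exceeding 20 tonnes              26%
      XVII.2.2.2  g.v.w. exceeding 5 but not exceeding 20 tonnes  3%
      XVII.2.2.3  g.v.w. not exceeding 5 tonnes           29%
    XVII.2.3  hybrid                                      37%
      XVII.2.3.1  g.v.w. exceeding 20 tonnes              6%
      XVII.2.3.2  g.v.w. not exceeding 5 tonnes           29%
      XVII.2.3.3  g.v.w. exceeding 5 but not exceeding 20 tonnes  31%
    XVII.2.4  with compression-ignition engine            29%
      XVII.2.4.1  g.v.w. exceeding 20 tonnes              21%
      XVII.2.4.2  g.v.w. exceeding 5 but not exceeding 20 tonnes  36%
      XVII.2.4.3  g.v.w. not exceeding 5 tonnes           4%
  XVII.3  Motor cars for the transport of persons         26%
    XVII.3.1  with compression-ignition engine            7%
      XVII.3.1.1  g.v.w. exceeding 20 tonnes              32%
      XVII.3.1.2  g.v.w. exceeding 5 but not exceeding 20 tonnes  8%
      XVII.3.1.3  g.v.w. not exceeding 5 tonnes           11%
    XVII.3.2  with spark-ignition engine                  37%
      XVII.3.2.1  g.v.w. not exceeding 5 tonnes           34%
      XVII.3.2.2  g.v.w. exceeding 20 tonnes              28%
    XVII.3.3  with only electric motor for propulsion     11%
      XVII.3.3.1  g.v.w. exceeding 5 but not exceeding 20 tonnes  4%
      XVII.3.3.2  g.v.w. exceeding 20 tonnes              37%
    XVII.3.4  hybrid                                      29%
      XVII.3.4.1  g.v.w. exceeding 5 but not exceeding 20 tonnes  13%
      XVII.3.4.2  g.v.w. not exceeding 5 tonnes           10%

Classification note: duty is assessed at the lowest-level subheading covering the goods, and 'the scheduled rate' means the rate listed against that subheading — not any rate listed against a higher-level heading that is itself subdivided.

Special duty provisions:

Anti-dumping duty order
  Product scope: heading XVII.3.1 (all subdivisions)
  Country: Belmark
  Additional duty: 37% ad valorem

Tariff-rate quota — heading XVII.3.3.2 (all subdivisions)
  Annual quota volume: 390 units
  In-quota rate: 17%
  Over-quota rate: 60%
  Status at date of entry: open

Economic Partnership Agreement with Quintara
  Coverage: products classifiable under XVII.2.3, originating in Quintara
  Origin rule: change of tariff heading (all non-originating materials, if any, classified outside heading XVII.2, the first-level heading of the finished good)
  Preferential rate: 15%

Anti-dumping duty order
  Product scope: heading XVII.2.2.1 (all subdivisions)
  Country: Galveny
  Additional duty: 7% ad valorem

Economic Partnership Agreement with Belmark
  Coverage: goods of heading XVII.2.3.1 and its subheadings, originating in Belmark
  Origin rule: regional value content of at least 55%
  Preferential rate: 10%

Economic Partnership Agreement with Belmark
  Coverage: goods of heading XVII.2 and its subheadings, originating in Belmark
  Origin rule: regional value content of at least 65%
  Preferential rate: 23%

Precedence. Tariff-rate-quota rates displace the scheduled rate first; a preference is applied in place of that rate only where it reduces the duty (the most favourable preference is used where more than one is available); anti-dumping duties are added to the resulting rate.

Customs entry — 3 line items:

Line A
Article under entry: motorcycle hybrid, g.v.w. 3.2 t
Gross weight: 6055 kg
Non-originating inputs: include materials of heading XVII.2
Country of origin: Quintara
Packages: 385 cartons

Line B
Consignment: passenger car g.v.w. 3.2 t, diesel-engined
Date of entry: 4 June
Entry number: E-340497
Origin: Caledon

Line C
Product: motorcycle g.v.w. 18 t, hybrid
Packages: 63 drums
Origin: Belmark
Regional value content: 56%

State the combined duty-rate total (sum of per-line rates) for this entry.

71%

Line A: motorcycle → XVII.2; hybrid → XVII.2.3; g.v.w. 3.2 t → XVII.2.3.2. Scheduled 29%. Quintara agreement on XVII.2.3: CTH not met. → 29%.
Line B: passenger car → XVII.3; diesel-engined → XVII.3.1; g.v.w. 3.2 t → XVII.3.1.3. Scheduled 11%. No special measure applies. → 11%.
Line C: motorcycle → XVII.2; hybrid → XVII.2.3; g.v.w. 18 t → XVII.2.3.3. Scheduled 31%. Belmark agreement on XVII.2.3.1: XVII.2.3.3 not covered; Belmark agreement on XVII.2: RVC < 65%. → 31%.
Sum: 29% + 11% + 31% = 71%.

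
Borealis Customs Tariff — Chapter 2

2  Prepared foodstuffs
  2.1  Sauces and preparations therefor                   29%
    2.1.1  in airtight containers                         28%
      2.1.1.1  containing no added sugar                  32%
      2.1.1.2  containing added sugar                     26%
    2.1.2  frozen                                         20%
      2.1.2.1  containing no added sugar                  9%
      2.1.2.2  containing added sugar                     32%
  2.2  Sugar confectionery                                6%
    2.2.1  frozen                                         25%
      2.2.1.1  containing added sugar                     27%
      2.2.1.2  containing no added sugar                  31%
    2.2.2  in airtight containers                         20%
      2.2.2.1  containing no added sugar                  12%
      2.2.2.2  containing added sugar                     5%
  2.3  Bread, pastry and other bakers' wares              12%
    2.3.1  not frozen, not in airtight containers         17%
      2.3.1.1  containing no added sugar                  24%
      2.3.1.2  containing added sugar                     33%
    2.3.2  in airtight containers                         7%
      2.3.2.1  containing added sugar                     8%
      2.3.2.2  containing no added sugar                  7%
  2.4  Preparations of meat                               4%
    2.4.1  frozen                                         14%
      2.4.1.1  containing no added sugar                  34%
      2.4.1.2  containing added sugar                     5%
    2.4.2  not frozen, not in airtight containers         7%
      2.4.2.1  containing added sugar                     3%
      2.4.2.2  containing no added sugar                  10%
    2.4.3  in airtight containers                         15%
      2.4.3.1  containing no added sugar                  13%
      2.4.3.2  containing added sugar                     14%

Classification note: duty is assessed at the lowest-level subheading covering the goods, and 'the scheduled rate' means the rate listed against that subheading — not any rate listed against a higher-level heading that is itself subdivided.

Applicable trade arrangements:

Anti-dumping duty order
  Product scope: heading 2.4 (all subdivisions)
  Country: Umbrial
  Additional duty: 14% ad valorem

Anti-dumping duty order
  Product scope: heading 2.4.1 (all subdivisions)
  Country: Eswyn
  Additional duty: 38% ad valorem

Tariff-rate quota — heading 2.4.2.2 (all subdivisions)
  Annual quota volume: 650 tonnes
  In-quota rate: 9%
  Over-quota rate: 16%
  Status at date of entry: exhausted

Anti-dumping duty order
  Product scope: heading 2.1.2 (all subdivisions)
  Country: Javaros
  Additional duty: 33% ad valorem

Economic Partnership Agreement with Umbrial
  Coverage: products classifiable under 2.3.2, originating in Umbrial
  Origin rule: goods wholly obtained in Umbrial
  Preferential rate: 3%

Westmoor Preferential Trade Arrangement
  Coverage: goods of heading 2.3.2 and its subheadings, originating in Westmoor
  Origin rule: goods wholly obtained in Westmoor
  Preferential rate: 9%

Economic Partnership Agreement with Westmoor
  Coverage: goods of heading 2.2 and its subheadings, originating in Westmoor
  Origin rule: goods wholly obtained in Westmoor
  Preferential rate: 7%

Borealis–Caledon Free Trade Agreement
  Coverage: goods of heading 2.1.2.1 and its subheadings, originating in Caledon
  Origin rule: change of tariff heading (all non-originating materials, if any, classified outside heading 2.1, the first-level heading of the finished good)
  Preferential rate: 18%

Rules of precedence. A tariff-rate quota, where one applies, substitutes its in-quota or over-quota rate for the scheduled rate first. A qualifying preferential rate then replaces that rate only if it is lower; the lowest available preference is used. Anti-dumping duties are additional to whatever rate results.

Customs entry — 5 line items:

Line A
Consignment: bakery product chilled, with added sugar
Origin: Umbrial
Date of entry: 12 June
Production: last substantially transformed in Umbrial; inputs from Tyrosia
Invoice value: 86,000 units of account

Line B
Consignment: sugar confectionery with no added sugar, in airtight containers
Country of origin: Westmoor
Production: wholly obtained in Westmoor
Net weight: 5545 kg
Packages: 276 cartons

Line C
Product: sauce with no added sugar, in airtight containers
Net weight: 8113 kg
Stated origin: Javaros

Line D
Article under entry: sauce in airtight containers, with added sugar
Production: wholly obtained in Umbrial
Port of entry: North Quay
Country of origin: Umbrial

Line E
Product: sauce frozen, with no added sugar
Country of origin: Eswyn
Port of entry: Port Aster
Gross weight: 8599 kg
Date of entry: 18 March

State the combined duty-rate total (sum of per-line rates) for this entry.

Line A: bakery product → 2.3; chilled → 2.3.1; with added sugar → 2.3.1.2. Scheduled 33%. Umbrial agreement on 2.3.2: 2.3.1.2 not covered. → 33%.
Line B: sugar confectionery → 2.2; in airtight containers → 2.2.2; with no added sugar → 2.2.2.1. Scheduled 12%. Westmoor agreement on 2.3.2: 2.2.2.1 not covered; Westmoor agreement on 2.2: wholly obtained → 7% available; preferential 7%. → 7%.
Line C: sauce → 2.1; in airtight containers → 2.1.1; with no added sugar → 2.1.1.1. Scheduled 32%. No special measure applies. → 32%.
Line D: sauce → 2.1; in airtight containers → 2.1.1; with added sugar → 2.1.1.2. Scheduled 26%. Umbrial agreement on 2.3.2: 2.1.1.2 not covered. → 26%.
Line E: sauce → 2.1; frozen → 2.1.2; with no added sugar → 2.1.2.1. Scheduled 9%. No special measure applies. → 9%.
Sum: 33% + 7% + 32% + 26% + 9% = 107%.

107%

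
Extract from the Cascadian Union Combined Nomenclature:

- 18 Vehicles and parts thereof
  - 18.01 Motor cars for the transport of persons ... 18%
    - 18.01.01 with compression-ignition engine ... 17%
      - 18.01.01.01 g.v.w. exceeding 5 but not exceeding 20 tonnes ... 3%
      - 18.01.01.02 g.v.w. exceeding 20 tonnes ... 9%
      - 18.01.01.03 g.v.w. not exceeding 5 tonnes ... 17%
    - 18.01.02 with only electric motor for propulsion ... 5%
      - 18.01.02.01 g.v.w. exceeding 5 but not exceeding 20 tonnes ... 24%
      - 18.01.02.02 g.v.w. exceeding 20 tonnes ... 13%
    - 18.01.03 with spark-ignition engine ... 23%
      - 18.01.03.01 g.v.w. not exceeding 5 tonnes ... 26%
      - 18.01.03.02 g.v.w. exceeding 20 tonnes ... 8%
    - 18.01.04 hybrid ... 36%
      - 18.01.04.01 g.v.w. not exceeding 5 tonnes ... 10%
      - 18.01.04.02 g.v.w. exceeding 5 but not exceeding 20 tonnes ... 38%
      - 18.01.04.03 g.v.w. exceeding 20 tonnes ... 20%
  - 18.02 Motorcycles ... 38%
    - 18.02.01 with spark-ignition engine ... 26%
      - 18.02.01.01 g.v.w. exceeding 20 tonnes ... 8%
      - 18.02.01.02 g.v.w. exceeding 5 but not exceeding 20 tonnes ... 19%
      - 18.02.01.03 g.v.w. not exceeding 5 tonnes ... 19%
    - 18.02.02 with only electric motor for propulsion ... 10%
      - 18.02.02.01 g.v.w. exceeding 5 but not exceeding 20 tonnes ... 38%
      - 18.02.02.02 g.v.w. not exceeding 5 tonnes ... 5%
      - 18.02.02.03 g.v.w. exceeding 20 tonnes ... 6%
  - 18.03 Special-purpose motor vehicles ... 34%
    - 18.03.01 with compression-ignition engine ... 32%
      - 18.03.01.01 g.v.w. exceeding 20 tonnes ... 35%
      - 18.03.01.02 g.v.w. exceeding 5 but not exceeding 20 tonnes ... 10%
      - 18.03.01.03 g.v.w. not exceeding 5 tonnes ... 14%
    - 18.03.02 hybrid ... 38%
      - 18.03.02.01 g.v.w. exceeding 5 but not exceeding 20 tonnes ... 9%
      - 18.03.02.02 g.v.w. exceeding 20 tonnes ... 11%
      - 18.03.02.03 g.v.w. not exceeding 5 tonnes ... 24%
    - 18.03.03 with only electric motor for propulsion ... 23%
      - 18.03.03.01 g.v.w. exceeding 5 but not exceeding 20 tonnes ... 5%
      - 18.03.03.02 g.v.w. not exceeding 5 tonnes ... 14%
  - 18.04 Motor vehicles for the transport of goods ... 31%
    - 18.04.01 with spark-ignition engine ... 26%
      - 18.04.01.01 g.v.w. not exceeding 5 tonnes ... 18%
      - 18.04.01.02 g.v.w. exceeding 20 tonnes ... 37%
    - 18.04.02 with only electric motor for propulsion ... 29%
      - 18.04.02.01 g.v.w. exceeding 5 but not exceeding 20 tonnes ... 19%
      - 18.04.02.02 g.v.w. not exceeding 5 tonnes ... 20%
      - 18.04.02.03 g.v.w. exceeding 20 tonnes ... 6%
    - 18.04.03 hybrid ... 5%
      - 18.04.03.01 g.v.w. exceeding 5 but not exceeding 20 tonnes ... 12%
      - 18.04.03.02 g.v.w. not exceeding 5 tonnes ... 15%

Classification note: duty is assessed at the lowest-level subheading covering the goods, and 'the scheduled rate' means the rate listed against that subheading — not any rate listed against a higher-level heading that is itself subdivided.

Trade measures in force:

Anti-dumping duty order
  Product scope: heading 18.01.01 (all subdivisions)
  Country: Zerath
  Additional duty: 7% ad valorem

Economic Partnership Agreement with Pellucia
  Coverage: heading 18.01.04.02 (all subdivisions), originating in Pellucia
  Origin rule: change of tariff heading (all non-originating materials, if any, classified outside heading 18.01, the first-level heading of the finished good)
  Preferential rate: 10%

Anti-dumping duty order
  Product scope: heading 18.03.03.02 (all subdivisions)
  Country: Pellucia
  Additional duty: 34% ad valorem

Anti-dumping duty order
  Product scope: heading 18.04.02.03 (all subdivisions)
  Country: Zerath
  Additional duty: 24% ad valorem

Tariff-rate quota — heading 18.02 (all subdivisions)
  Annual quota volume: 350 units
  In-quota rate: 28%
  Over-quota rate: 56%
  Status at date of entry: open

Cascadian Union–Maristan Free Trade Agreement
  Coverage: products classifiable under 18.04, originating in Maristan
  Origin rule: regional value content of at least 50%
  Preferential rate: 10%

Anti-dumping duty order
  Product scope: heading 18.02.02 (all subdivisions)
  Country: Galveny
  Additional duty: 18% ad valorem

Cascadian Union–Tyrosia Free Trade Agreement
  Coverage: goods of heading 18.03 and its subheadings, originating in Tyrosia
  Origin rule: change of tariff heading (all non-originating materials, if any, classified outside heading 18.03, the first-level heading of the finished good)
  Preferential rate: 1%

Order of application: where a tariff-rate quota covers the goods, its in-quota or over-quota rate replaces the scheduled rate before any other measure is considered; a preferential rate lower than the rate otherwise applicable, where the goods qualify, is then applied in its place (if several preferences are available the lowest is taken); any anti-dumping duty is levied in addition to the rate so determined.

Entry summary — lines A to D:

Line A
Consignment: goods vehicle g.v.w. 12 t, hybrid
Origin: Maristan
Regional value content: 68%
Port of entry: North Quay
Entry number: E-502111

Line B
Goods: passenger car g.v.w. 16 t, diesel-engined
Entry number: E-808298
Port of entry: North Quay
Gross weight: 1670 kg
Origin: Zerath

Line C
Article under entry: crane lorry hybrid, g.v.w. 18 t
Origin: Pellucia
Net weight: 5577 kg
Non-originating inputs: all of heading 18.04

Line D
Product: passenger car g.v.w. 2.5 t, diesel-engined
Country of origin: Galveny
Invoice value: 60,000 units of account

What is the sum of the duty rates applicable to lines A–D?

46%

Line A: goods vehicle → 18.04; hybrid → 18.04.03; g.v.w. 12 t → 18.04.03.01. Scheduled 12%. Maristan agreement on 18.04: RVC ≥ 50% → 10% available; preferential 10%. → 10%.
Line B: passenger car → 18.01; diesel-engined → 18.01.01; g.v.w. 16 t → 18.01.01.01. Scheduled 3%. anti-dumping (Zerath, 18.01.01): +7%; total 3% + 7% = 10%. → 10%.
Line C: crane lorry → 18.03; hybrid → 18.03.02; g.v.w. 18 t → 18.03.02.01. Scheduled 9%. Pellucia agreement on 18.01.04.02: 18.03.02.01 not covered. → 9%.
Line D: passenger car → 18.01; diesel-engined → 18.01.01; g.v.w. 2.5 t → 18.01.01.03. Scheduled 17%. No special measure applies. → 17%.
Sum: 10% + 10% + 9% + 17% = 46%.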